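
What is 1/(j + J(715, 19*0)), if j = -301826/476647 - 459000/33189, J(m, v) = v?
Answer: -5273145761/76266092038 ≈ -0.069141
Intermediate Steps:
j = -76266092038/5273145761 (j = -301826*1/476647 - 459000*1/33189 = -301826/476647 - 153000/11063 = -76266092038/5273145761 ≈ -14.463)
1/(j + J(715, 19*0)) = 1/(-76266092038/5273145761 + 19*0) = 1/(-76266092038/5273145761 + 0) = 1/(-76266092038/5273145761) = -5273145761/76266092038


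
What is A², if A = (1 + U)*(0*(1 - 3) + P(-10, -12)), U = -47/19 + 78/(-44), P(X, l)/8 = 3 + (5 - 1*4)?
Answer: 471410944/43681 ≈ 10792.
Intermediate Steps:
P(X, l) = 32 (P(X, l) = 8*(3 + (5 - 1*4)) = 8*(3 + (5 - 4)) = 8*(3 + 1) = 8*4 = 32)
U = -1775/418 (U = -47*1/19 + 78*(-1/44) = -47/19 - 39/22 = -1775/418 ≈ -4.2464)
A = -21712/209 (A = (1 - 1775/418)*(0*(1 - 3) + 32) = -1357*(0*(-2) + 32)/418 = -1357*(0 + 32)/418 = -1357/418*32 = -21712/209 ≈ -103.89)
A² = (-21712/209)² = 471410944/43681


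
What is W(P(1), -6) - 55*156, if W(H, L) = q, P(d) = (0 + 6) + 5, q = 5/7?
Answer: -60055/7 ≈ -8579.3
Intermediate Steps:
q = 5/7 (q = 5*(⅐) = 5/7 ≈ 0.71429)
P(d) = 11 (P(d) = 6 + 5 = 11)
W(H, L) = 5/7
W(P(1), -6) - 55*156 = 5/7 - 55*156 = 5/7 - 8580 = -60055/7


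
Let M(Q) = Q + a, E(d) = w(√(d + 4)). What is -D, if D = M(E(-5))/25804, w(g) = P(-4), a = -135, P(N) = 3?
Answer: 33/6451 ≈ 0.0051155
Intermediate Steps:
w(g) = 3
E(d) = 3
M(Q) = -135 + Q (M(Q) = Q - 135 = -135 + Q)
D = -33/6451 (D = (-135 + 3)/25804 = -132*1/25804 = -33/6451 ≈ -0.0051155)
-D = -1*(-33/6451) = 33/6451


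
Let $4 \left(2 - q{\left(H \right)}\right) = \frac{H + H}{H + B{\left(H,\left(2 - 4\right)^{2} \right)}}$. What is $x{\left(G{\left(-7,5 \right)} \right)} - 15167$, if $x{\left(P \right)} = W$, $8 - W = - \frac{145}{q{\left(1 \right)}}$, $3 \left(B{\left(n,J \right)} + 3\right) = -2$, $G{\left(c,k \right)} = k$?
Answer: $- \frac{105649}{7} \approx -15093.0$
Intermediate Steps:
$B{\left(n,J \right)} = - \frac{11}{3}$ ($B{\left(n,J \right)} = -3 + \frac{1}{3} \left(-2\right) = -3 - \frac{2}{3} = - \frac{11}{3}$)
$q{\left(H \right)} = 2 - \frac{H}{2 \left(- \frac{11}{3} + H\right)}$ ($q{\left(H \right)} = 2 - \frac{\left(H + H\right) \frac{1}{H - \frac{11}{3}}}{4} = 2 - \frac{2 H \frac{1}{- \frac{11}{3} + H}}{4} = 2 - \frac{H}{2 \left(- \frac{11}{3} + H\right)}$)
$W = \frac{520}{7}$ ($W = 8 - - \frac{145}{\frac{1}{2} \frac{1}{-11 + 3 \cdot 1} \left(-44 + 9 \cdot 1\right)} = 8 - - \frac{145}{\frac{1}{2} \frac{1}{-11 + 3} \left(-44 + 9\right)} = 8 - - \frac{145}{\frac{1}{2} \frac{1}{-8} \left(-35\right)} = 8 - - \frac{145}{\frac{1}{2} \left(- \frac{1}{8}\right) \left(-35\right)} = 8 - - \frac{145}{\frac{35}{16}} = 8 - \left(-145\right) \frac{16}{35} = 8 - - \frac{464}{7} = 8 + \frac{464}{7} = \frac{520}{7} \approx 74.286$)
$x{\left(P \right)} = \frac{520}{7}$
$x{\left(G{\left(-7,5 \right)} \right)} - 15167 = \frac{520}{7} - 15167 = - \frac{105649}{7}$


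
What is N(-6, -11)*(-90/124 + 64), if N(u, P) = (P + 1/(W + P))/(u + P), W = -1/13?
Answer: 6265031/151776 ≈ 41.278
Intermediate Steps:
W = -1/13 (W = -1*1/13 = -1/13 ≈ -0.076923)
N(u, P) = (P + 1/(-1/13 + P))/(P + u) (N(u, P) = (P + 1/(-1/13 + P))/(u + P) = (P + 1/(-1/13 + P))/(P + u))
N(-6, -11)*(-90/124 + 64) = ((13 - 1*(-11) + 13*(-11)²)/(-1*(-11) - 1*(-6) + 13*(-11)² + 13*(-11)*(-6)))*(-90/124 + 64) = ((13 + 11 + 13*121)/(11 + 6 + 13*121 + 858))*(-90*1/124 + 64) = ((13 + 11 + 1573)/(11 + 6 + 1573 + 858))*(-45/62 + 64) = (1597/2448)*(3923/62) = 6265031/151776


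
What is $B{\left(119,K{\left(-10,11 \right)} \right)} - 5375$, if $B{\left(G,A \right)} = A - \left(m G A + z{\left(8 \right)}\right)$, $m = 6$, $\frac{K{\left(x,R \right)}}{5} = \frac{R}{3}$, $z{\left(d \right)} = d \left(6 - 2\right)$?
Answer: $- \frac{55436}{3} \approx -18479.0$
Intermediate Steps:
$z{\left(d \right)} = 4 d$ ($z{\left(d \right)} = d 4 = 4 d$)
$K{\left(x,R \right)} = \frac{5 R}{3}$ ($K{\left(x,R \right)} = 5 \frac{R}{3} = \frac{5 R}{3}$)
$B{\left(G,A \right)} = -32 + A - 6 A G$ ($B{\left(G,A \right)} = A - \left(6 G A + 4 \cdot 8\right) = A - \left(6 A G + 32\right) = A - \left(32 + 6 A G\right) = -32 + A - 6 A G$)
$B{\left(119,K{\left(-10,11 \right)} \right)} - 5375 = \left(-32 + \frac{5}{3} \cdot 11 - 6 \cdot \frac{5}{3} \cdot 11 \cdot 119\right) - 5375 = \left(-32 + \frac{55}{3} - 110 \cdot 119\right) - 5375 = \left(-32 + \frac{55}{3} - 13090\right) - 5375 = - \frac{39311}{3} - 5375 = - \frac{55436}{3}$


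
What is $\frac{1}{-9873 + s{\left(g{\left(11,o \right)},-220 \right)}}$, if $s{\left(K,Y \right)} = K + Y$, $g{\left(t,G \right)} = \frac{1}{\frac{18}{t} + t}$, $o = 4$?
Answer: $- \frac{139}{1402916} \approx -9.9079 \cdot 10^{-5}$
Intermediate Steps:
$g{\left(t,G \right)} = \frac{1}{t + \frac{18}{t}}$
$\frac{1}{-9873 + s{\left(g{\left(11,o \right)},-220 \right)}} = \frac{1}{-9873 - \left(220 - \frac{11}{18 + 11^{2}}\right)} = \frac{1}{-9873 - \left(220 - \frac{11}{18 + 121}\right)} = \frac{1}{-9873 - \left(220 - \frac{11}{139}\right)} = \frac{1}{-9873 + \left(11 \cdot \frac{1}{139} - 220\right)} = \frac{1}{-9873 + \left(\frac{11}{139} - 220\right)} = \frac{1}{-9873 - \frac{30569}{139}} = \frac{1}{- \frac{1402916}{139}} = - \frac{139}{1402916}$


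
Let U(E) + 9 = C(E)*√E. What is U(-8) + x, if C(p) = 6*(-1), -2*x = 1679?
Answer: -1697/2 - 12*I*√2 ≈ -848.5 - 16.971*I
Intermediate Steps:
x = -1679/2 (x = -½*1679 = -1679/2 ≈ -839.50)
C(p) = -6
U(E) = -9 - 6*√E
U(-8) + x = (-9 - 12*I*√2) - 1679/2 = -1697/2 - 12*I*√2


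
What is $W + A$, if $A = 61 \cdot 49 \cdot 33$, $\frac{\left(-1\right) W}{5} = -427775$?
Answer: $2237512$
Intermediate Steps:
$W = 2138875$ ($W = \left(-5\right) \left(-427775\right) = 2138875$)
$A = 98637$ ($A = 2989 \cdot 33 = 98637$)
$W + A = 2138875 + 98637 = 2237512$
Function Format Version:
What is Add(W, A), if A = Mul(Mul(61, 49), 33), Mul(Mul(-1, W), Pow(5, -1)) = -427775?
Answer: 2237512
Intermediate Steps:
W = 2138875 (W = Mul(-5, -427775) = 2138875)
A = 98637 (A = Mul(2989, 33) = 98637)
Add(W, A) = Add(2138875, 98637) = 2237512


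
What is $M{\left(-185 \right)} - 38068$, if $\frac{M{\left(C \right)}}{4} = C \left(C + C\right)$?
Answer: $235732$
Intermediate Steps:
$M{\left(C \right)} = 8 C^{2}$ ($M{\left(C \right)} = 4 C \left(C + C\right) = 4 C 2 C = 4 \cdot 2 C^{2} = 8 C^{2}$)
$M{\left(-185 \right)} - 38068 = 8 \left(-185\right)^{2} - 38068 = 8 \cdot 34225 - 38068 = 273800 - 38068 = 235732$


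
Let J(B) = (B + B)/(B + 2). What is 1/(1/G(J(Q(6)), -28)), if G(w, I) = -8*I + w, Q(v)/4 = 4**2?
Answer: 7456/33 ≈ 225.94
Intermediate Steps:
Q(v) = 64 (Q(v) = 4*4**2 = 4*16 = 64)
J(B) = 2*B/(2 + B) (J(B) = (2*B)/(2 + B) = 2*B/(2 + B))
G(w, I) = w - 8*I
1/(1/G(J(Q(6)), -28)) = 1/(1/(2*64/(2 + 64) - 8*(-28))) = 1/(1/(2*64/66 + 224)) = 1/(1/(2*64*(1/66) + 224)) = 1/(1/(64/33 + 224)) = 1/(1/(7456/33)) = 1/(33/7456) = 7456/33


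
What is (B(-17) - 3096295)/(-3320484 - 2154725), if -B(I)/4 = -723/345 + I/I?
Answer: 356073421/629649035 ≈ 0.56551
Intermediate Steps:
B(I) = 504/115 (B(I) = -4*(-723/345 + I/I) = -4*(-723*1/345 + 1) = -4*(-241/115 + 1) = -4*(-126/115) = 504/115)
(B(-17) - 3096295)/(-3320484 - 2154725) = (504/115 - 3096295)/(-3320484 - 2154725) = -356073421/115/(-5475209) = -356073421/115*(-1/5475209) = 356073421/629649035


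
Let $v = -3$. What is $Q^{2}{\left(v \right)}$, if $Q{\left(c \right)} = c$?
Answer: $9$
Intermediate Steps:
$Q^{2}{\left(v \right)} = \left(-3\right)^{2} = 9$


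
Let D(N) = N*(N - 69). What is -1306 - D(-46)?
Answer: -6596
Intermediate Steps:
D(N) = N*(-69 + N)
-1306 - D(-46) = -1306 - (-46)*(-69 - 46) = -1306 - (-46)*(-115) = -1306 - 1*5290 = -1306 - 5290 = -6596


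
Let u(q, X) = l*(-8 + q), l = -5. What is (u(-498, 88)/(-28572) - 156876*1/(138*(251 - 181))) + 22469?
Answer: 258210888667/11500230 ≈ 22453.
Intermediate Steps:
u(q, X) = 40 - 5*q (u(q, X) = -5*(-8 + q) = 40 - 5*q)
(u(-498, 88)/(-28572) - 156876*1/(138*(251 - 181))) + 22469 = ((40 - 5*(-498))/(-28572) - 156876*1/(138*(251 - 181))) + 22469 = ((40 + 2490)*(-1/28572) - 156876/(138*70)) + 22469 = (2530*(-1/28572) - 156876/9660) + 22469 = (-1265/14286 - 156876*1/9660) + 22469 = (-1265/14286 - 13073/805) + 22469 = -187779203/11500230 + 22469 = 258210888667/11500230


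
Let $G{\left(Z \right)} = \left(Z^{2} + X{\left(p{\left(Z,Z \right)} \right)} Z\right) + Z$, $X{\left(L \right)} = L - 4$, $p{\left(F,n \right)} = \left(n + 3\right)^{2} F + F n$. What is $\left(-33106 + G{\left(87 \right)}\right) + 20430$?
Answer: $61962035$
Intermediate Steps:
$p{\left(F,n \right)} = F n + F \left(3 + n\right)^{2}$ ($p{\left(F,n \right)} = \left(3 + n\right)^{2} F + F n = F \left(3 + n\right)^{2} + F n = F n + F \left(3 + n\right)^{2}$)
$X{\left(L \right)} = -4 + L$ ($X{\left(L \right)} = L - 4 = -4 + L$)
$G{\left(Z \right)} = Z + Z^{2} + Z \left(-4 + Z \left(Z + \left(3 + Z\right)^{2}\right)\right)$ ($G{\left(Z \right)} = \left(Z^{2} + \left(-4 + Z \left(Z + \left(3 + Z\right)^{2}\right)\right) Z\right) + Z = \left(Z^{2} + Z \left(-4 + Z \left(Z + \left(3 + Z\right)^{2}\right)\right)\right) + Z = Z + Z^{2} + Z \left(-4 + Z \left(Z + \left(3 + Z\right)^{2}\right)\right)$)
$\left(-33106 + G{\left(87 \right)}\right) + 20430 = \left(-33106 + 87 \left(-3 + 87 + 87 \left(87 + \left(3 + 87\right)^{2}\right)\right)\right) + 20430 = \left(-33106 + 87 \left(-3 + 87 + 87 \left(87 + 90^{2}\right)\right)\right) + 20430 = \left(-33106 + 87 \left(-3 + 87 + 87 \left(87 + 8100\right)\right)\right) + 20430 = \left(-33106 + 87 \left(-3 + 87 + 87 \cdot 8187\right)\right) + 20430 = \left(-33106 + 87 \left(-3 + 87 + 712269\right)\right) + 20430 = \left(-33106 + 87 \cdot 712353\right) + 20430 = \left(-33106 + 61974711\right) + 20430 = 61941605 + 20430 = 61962035$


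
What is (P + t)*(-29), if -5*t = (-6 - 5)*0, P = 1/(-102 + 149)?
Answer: -29/47 ≈ -0.61702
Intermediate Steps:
P = 1/47 ≈ 0.021277
t = 0 (t = -(-6 - 5)*0/5 = -(-11)*0/5 = -1/5*0 = 0)
(P + t)*(-29) = (1/47 + 0)*(-29) = (1/47)*(-29) = -29/47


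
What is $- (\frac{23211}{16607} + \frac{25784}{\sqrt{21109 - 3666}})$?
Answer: $- \frac{23211}{16607} - \frac{25784 \sqrt{17443}}{17443} \approx -196.62$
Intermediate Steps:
$- (\frac{23211}{16607} + \frac{25784}{\sqrt{21109 - 3666}}) = - (23211 \cdot \frac{1}{16607} + \frac{25784}{\sqrt{17443}}) = - (\frac{23211}{16607} + 25784 \frac{\sqrt{17443}}{17443}) = - (\frac{23211}{16607} + \frac{25784 \sqrt{17443}}{17443}) = - \frac{23211}{16607} - \frac{25784 \sqrt{17443}}{17443}$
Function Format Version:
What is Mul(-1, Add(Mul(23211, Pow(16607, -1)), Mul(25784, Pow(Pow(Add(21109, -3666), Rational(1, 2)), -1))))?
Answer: Add(Rational(-23211, 16607), Mul(Rational(-25784, 17443), Pow(17443, Rational(1, 2)))) ≈ -196.62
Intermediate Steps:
Mul(-1, Add(Mul(23211, Pow(16607, -1)), Mul(25784, Pow(Pow(Add(21109, -3666), Rational(1, 2)), -1)))) = Mul(-1, Add(Mul(23211, Rational(1, 16607)), Mul(25784, Pow(Pow(17443, Rational(1, 2)), -1)))) = Mul(-1, Add(Rational(23211, 16607), Mul(25784, Mul(Rational(1, 17443), Pow(17443, Rational(1, 2)))))) = Mul(-1, Add(Rational(23211, 16607), Mul(Rational(25784, 17443), Pow(17443, Rational(1, 2))))) = Add(Rational(-23211, 16607), Mul(Rational(-25784, 17443), Pow(17443, Rational(1, 2))))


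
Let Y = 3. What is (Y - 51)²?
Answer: 2304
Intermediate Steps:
(Y - 51)² = (3 - 51)² = (-48)² = 2304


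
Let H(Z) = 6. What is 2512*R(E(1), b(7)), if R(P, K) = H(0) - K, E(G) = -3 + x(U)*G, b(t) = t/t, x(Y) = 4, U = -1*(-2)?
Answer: 12560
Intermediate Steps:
U = 2
b(t) = 1
E(G) = -3 + 4*G
R(P, K) = 6 - K
2512*R(E(1), b(7)) = 2512*(6 - 1*1) = 2512*(6 - 1) = 2512*5 = 12560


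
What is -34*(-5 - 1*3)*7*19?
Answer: 36176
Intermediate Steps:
-34*(-5 - 1*3)*7*19 = -34*(-5 - 3)*7*19 = -(-272)*7*19 = -34*(-56)*19 = 1904*19 = 36176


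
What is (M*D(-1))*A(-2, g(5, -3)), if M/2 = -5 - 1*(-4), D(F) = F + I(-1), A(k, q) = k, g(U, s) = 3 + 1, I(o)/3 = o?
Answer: -16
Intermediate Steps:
I(o) = 3*o
g(U, s) = 4
D(F) = -3 + F (D(F) = F + 3*(-1) = F - 3 = -3 + F)
M = -2 (M = 2*(-5 - 1*(-4)) = 2*(-5 + 4) = 2*(-1) = -2)
(M*D(-1))*A(-2, g(5, -3)) = -2*(-3 - 1)*(-2) = -2*(-4)*(-2) = 8*(-2) = -16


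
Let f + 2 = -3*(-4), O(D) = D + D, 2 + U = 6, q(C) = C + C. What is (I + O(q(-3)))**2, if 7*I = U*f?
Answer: 1936/49 ≈ 39.510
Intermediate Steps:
q(C) = 2*C
U = 4 (U = -2 + 6 = 4)
O(D) = 2*D
f = 10 (f = -2 - 3*(-4) = -2 + 12 = 10)
I = 40/7 (I = (4*10)/7 = (1/7)*40 = 40/7 ≈ 5.7143)
(I + O(q(-3)))**2 = (40/7 + 2*(2*(-3)))**2 = (40/7 + 2*(-6))**2 = (40/7 - 12)**2 = (-44/7)**2 = 1936/49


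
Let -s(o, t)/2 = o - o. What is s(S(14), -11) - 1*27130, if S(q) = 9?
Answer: -27130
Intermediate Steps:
s(o, t) = 0 (s(o, t) = -2*(o - o) = -2*0 = 0)
s(S(14), -11) - 1*27130 = 0 - 1*27130 = 0 - 27130 = -27130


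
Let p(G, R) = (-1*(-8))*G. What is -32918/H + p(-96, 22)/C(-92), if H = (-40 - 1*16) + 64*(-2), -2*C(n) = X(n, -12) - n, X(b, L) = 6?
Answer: 877147/4508 ≈ 194.58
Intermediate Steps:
p(G, R) = 8*G
C(n) = -3 + n/2 (C(n) = -(6 - n)/2 = -3 + n/2)
H = -184 (H = (-40 - 16) - 128 = -56 - 128 = -184)
-32918/H + p(-96, 22)/C(-92) = -32918/(-184) + (8*(-96))/(-3 + (½)*(-92)) = -32918*(-1/184) - 768/(-3 - 46) = 16459/92 - 768/(-49) = 16459/92 - 768*(-1/49) = 16459/92 + 768/49 = 877147/4508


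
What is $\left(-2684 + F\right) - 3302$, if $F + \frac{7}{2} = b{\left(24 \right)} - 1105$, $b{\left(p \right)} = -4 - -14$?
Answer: $- \frac{14169}{2} \approx -7084.5$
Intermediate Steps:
$b{\left(p \right)} = 10$ ($b{\left(p \right)} = -4 + 14 = 10$)
$F = - \frac{2197}{2}$ ($F = - \frac{7}{2} + \left(10 - 1105\right) = - \frac{7}{2} - 1095 = - \frac{2197}{2} \approx -1098.5$)
$\left(-2684 + F\right) - 3302 = \left(-2684 - \frac{2197}{2}\right) - 3302 = - \frac{7565}{2} - 3302 = - \frac{14169}{2}$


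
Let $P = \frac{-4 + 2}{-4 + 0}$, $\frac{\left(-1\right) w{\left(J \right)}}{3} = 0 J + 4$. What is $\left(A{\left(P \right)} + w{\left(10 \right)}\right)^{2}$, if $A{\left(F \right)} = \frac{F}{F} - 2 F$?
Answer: $144$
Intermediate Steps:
$w{\left(J \right)} = -12$ ($w{\left(J \right)} = - 3 \left(0 J + 4\right) = - 3 \left(0 + 4\right) = \left(-3\right) 4 = -12$)
$P = \frac{1}{2}$ ($P = - \frac{2}{-4} = \left(-2\right) \left(- \frac{1}{4}\right) = \frac{1}{2} \approx 0.5$)
$A{\left(F \right)} = 1 - 2 F$
$\left(A{\left(P \right)} + w{\left(10 \right)}\right)^{2} = \left(\left(1 - 1\right) - 12\right)^{2} = \left(0 - 12\right)^{2} = \left(-12\right)^{2} = 144$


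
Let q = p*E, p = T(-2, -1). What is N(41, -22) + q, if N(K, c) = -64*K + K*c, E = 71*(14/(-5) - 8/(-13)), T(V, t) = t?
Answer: -219108/65 ≈ -3370.9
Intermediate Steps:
p = -1
E = -10082/65 (E = 71*(14*(-1/5) - 8*(-1/13)) = 71*(-14/5 + 8/13) = 71*(-142/65) = -10082/65 ≈ -155.11)
q = 10082/65 (q = -1*(-10082/65) = 10082/65 ≈ 155.11)
N(41, -22) + q = 41*(-64 - 22) + 10082/65 = 41*(-86) + 10082/65 = -3526 + 10082/65 = -219108/65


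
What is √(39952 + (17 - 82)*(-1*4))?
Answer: 6*√1117 ≈ 200.53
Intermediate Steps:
√(39952 + (17 - 82)*(-1*4)) = √(39952 - 65*(-4)) = √(39952 + 260) = √40212 = 6*√1117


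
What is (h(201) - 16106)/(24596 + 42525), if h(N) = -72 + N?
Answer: -15977/67121 ≈ -0.23803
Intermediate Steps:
(h(201) - 16106)/(24596 + 42525) = ((-72 + 201) - 16106)/(24596 + 42525) = (129 - 16106)/67121 = -15977*1/67121 = -15977/67121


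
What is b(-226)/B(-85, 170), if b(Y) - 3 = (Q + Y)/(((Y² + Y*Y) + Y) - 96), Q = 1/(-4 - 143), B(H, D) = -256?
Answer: -44873807/3832066560 ≈ -0.011710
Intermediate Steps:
Q = -1/147 (Q = 1/(-147) = -1/147 ≈ -0.0068027)
b(Y) = 3 + (-1/147 + Y)/(-96 + Y + 2*Y²) (b(Y) = 3 + (-1/147 + Y)/(((Y² + Y*Y) + Y) - 96) = 3 + (-1/147 + Y)/(((Y² + Y²) + Y) - 96) = 3 + (-1/147 + Y)/((2*Y² + Y) - 96) = 3 + (-1/147 + Y)/((Y + 2*Y²) - 96) = 3 + (-1/147 + Y)/(-96 + Y + 2*Y²))
b(-226)/B(-85, 170) = ((-42337 + 588*(-226) + 882*(-226)²)/(147*(-96 - 226 + 2*(-226)²)))/(-256) = ((-42337 - 132888 + 882*51076)/(147*(-96 - 226 + 2*51076)))*(-1/256) = ((-42337 - 132888 + 45049032)/(147*(-96 - 226 + 102152)))*(-1/256) = ((1/147)*44873807/101830)*(-1/256) = ((1/147)*(1/101830)*44873807)*(-1/256) = (44873807/14969010)*(-1/256) = -44873807/3832066560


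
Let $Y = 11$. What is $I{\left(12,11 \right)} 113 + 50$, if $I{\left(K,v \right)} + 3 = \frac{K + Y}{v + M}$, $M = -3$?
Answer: $\frac{287}{8} \approx 35.875$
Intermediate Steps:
$I{\left(K,v \right)} = -3 + \frac{11 + K}{-3 + v}$ ($I{\left(K,v \right)} = -3 + \frac{K + 11}{v - 3} = -3 + \frac{11 + K}{-3 + v}$)
$I{\left(12,11 \right)} 113 + 50 = \frac{20 + 12 - 33}{-3 + 11} \cdot 113 + 50 = \frac{20 + 12 - 33}{8} \cdot 113 + 50 = \frac{1}{8} \left(-1\right) 113 + 50 = \left(- \frac{1}{8}\right) 113 + 50 = - \frac{113}{8} + 50 = \frac{287}{8}$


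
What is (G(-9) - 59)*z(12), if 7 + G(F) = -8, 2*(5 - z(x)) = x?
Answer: 74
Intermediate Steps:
z(x) = 5 - x/2
G(F) = -15 (G(F) = -7 - 8 = -15)
(G(-9) - 59)*z(12) = (-15 - 59)*(5 - ½*12) = -74*(5 - 6) = -74*(-1) = 74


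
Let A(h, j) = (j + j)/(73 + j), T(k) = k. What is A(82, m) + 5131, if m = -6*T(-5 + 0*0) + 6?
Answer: 559351/109 ≈ 5131.7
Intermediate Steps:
m = 36 (m = -6*(-5 + 0*0) + 6 = -6*(-5 + 0) + 6 = -6*(-5) + 6 = 30 + 6 = 36)
A(h, j) = 2*j/(73 + j) (A(h, j) = (2*j)/(73 + j) = 2*j/(73 + j))
A(82, m) + 5131 = 2*36/(73 + 36) + 5131 = 2*36/109 + 5131 = 2*36*(1/109) + 5131 = 72/109 + 5131 = 559351/109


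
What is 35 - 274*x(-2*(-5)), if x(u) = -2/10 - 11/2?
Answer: 7984/5 ≈ 1596.8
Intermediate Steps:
x(u) = -57/10 (x(u) = -2*⅒ - 11*½ = -⅕ - 11/2 = -57/10)
35 - 274*x(-2*(-5)) = 35 - 274*(-57/10) = 35 + 7809/5 = 7984/5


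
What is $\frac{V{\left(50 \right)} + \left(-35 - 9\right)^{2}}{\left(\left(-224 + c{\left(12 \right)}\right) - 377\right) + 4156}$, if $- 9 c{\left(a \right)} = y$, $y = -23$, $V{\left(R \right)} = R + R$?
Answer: $\frac{9162}{16009} \approx 0.5723$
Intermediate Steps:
$V{\left(R \right)} = 2 R$
$c{\left(a \right)} = \frac{23}{9}$ ($c{\left(a \right)} = \left(- \frac{1}{9}\right) \left(-23\right) = \frac{23}{9}$)
$\frac{V{\left(50 \right)} + \left(-35 - 9\right)^{2}}{\left(\left(-224 + c{\left(12 \right)}\right) - 377\right) + 4156} = \frac{2 \cdot 50 + \left(-35 - 9\right)^{2}}{\left(\left(-224 + \frac{23}{9}\right) - 377\right) + 4156} = \frac{100 + \left(-44\right)^{2}}{\left(- \frac{1993}{9} - 377\right) + 4156} = \frac{100 + 1936}{- \frac{5386}{9} + 4156} = \frac{2036}{\frac{32018}{9}} = 2036 \cdot \frac{9}{32018} = \frac{9162}{16009}$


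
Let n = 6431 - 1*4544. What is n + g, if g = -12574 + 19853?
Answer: 9166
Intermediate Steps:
g = 7279
n = 1887 (n = 6431 - 4544 = 1887)
n + g = 1887 + 7279 = 9166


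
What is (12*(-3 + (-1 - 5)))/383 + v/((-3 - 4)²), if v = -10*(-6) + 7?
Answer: 20369/18767 ≈ 1.0854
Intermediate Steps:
v = 67 (v = 60 + 7 = 67)
(12*(-3 + (-1 - 5)))/383 + v/((-3 - 4)²) = (12*(-3 + (-1 - 5)))/383 + 67/((-3 - 4)²) = (12*(-3 - 6))*(1/383) + 67/((-7)²) = (12*(-9))*(1/383) + 67/49 = -108*1/383 + 67*(1/49) = -108/383 + 67/49 = 20369/18767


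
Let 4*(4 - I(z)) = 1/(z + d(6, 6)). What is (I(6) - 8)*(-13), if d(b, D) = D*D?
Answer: 8749/168 ≈ 52.077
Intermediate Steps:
d(b, D) = D²
I(z) = 4 - 1/(4*(36 + z)) (I(z) = 4 - 1/(4*(z + 6²)) = 4 - 1/(4*(z + 36)) = 4 - 1/(4*(36 + z)))
(I(6) - 8)*(-13) = ((575 + 16*6)/(4*(36 + 6)) - 8)*(-13) = ((¼)*(575 + 96)/42 - 8)*(-13) = ((¼)*(1/42)*671 - 8)*(-13) = (671/168 - 8)*(-13) = -673/168*(-13) = 8749/168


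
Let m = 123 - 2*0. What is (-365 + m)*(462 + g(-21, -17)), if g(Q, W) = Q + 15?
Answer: -110352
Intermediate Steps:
g(Q, W) = 15 + Q
m = 123 (m = 123 - 1*0 = 123 + 0 = 123)
(-365 + m)*(462 + g(-21, -17)) = (-365 + 123)*(462 + (15 - 21)) = -242*(462 - 6) = -242*456 = -110352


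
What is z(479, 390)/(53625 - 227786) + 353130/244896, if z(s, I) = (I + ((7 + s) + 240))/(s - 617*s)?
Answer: 378059816187197/262184847933008 ≈ 1.4420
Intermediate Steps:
z(s, I) = -(247 + I + s)/(616*s) (z(s, I) = (I + (247 + s))/((-616*s)) = (247 + I + s)*(-1/(616*s)) = -(247 + I + s)/(616*s))
z(479, 390)/(53625 - 227786) + 353130/244896 = ((1/616)*(-247 - 1*390 - 1*479)/479)/(53625 - 227786) + 353130/244896 = ((1/616)*(1/479)*(-247 - 390 - 479))/(-174161) + 353130*(1/244896) = ((1/616)*(1/479)*(-1116))*(-1/174161) + 58855/40816 = -279/73766*(-1/174161) + 58855/40816 = 279/12847160326 + 58855/40816 = 378059816187197/262184847933008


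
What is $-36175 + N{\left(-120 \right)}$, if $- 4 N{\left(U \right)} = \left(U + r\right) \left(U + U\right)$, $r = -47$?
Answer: $-46195$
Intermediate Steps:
$N{\left(U \right)} = - \frac{U \left(-47 + U\right)}{2}$ ($N{\left(U \right)} = - \frac{\left(U - 47\right) \left(U + U\right)}{4} = - \frac{\left(-47 + U\right) 2 U}{4} = - \frac{2 U \left(-47 + U\right)}{4} = - \frac{U \left(-47 + U\right)}{2}$)
$-36175 + N{\left(-120 \right)} = -36175 + \frac{1}{2} \left(-120\right) \left(47 - -120\right) = -36175 + \frac{1}{2} \left(-120\right) \left(47 + 120\right) = -36175 + \frac{1}{2} \left(-120\right) 167 = -36175 - 10020 = -46195$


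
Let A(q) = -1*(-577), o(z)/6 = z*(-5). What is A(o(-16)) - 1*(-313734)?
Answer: 314311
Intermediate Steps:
o(z) = -30*z (o(z) = 6*(z*(-5)) = 6*(-5*z) = -30*z)
A(q) = 577
A(o(-16)) - 1*(-313734) = 577 - 1*(-313734) = 577 + 313734 = 314311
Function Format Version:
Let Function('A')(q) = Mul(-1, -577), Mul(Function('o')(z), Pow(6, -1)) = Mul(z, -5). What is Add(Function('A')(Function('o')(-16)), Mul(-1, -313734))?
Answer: 314311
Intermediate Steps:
Function('o')(z) = Mul(-30, z) (Function('o')(z) = Mul(6, Mul(z, -5)) = Mul(6, Mul(-5, z)) = Mul(-30, z))
Function('A')(q) = 577
Add(Function('A')(Function('o')(-16)), Mul(-1, -313734)) = Add(577, Mul(-1, -313734)) = Add(577, 313734) = 314311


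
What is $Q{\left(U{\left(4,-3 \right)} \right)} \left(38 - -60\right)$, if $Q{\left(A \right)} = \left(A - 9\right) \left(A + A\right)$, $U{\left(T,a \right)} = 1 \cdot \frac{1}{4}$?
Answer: $- \frac{1715}{4} \approx -428.75$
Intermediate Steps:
$U{\left(T,a \right)} = \frac{1}{4}$ ($U{\left(T,a \right)} = 1 \cdot \frac{1}{4} = \frac{1}{4}$)
$Q{\left(A \right)} = 2 A \left(-9 + A\right)$ ($Q{\left(A \right)} = \left(-9 + A\right) 2 A = 2 A \left(-9 + A\right)$)
$Q{\left(U{\left(4,-3 \right)} \right)} \left(38 - -60\right) = 2 \cdot \frac{1}{4} \left(-9 + \frac{1}{4}\right) \left(38 - -60\right) = 2 \cdot \frac{1}{4} \left(- \frac{35}{4}\right) \left(38 + 60\right) = \left(- \frac{35}{8}\right) 98 = - \frac{1715}{4}$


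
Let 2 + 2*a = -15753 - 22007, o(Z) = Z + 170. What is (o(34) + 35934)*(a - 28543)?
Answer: -1713808512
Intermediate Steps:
o(Z) = 170 + Z
a = -18881 (a = -1 + (-15753 - 22007)/2 = -1 + (½)*(-37760) = -1 - 18880 = -18881)
(o(34) + 35934)*(a - 28543) = ((170 + 34) + 35934)*(-18881 - 28543) = (204 + 35934)*(-47424) = 36138*(-47424) = -1713808512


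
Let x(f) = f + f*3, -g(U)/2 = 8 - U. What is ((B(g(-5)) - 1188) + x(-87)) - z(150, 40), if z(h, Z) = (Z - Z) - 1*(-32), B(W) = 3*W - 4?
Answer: -1650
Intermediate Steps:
g(U) = -16 + 2*U (g(U) = -2*(8 - U) = -16 + 2*U)
x(f) = 4*f (x(f) = f + 3*f = 4*f)
B(W) = -4 + 3*W
z(h, Z) = 32 (z(h, Z) = 0 + 32 = 32)
((B(g(-5)) - 1188) + x(-87)) - z(150, 40) = (((-4 + 3*(-16 + 2*(-5))) - 1188) + 4*(-87)) - 1*32 = (((-4 + 3*(-16 - 10)) - 1188) - 348) - 32 = (((-4 + 3*(-26)) - 1188) - 348) - 32 = (((-4 - 78) - 1188) - 348) - 32 = ((-82 - 1188) - 348) - 32 = (-1270 - 348) - 32 = -1618 - 32 = -1650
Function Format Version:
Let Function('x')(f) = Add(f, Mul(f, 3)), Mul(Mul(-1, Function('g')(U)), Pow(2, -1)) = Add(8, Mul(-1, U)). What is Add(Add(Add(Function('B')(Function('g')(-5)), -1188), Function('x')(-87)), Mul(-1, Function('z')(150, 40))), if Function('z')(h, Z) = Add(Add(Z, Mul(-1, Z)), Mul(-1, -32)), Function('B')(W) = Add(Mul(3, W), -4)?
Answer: -1650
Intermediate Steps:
Function('g')(U) = Add(-16, Mul(2, U)) (Function('g')(U) = Mul(-2, Add(8, Mul(-1, U))) = Add(-16, Mul(2, U)))
Function('x')(f) = Mul(4, f) (Function('x')(f) = Add(f, Mul(3, f)) = Mul(4, f))
Function('B')(W) = Add(-4, Mul(3, W))
Function('z')(h, Z) = 32 (Function('z')(h, Z) = Add(0, 32) = 32)
Add(Add(Add(Function('B')(Function('g')(-5)), -1188), Function('x')(-87)), Mul(-1, Function('z')(150, 40))) = Add(Add(Add(Add(-4, Mul(3, Add(-16, Mul(2, -5)))), -1188), Mul(4, -87)), Mul(-1, 32)) = Add(Add(Add(Add(-4, Mul(3, Add(-16, -10))), -1188), -348), -32) = Add(Add(Add(Add(-4, Mul(3, -26)), -1188), -348), -32) = Add(Add(Add(Add(-4, -78), -1188), -348), -32) = Add(Add(Add(-82, -1188), -348), -32) = Add(Add(-1270, -348), -32) = Add(-1618, -32) = -1650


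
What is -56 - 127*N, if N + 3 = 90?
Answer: -11105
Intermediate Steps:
N = 87 (N = -3 + 90 = 87)
-56 - 127*N = -56 - 127*87 = -56 - 11049 = -11105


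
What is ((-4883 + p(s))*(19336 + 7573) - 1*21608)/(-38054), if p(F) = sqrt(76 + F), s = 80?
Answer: 131418255/38054 - 26909*sqrt(39)/19027 ≈ 3444.6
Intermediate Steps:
((-4883 + p(s))*(19336 + 7573) - 1*21608)/(-38054) = ((-4883 + sqrt(76 + 80))*(19336 + 7573) - 1*21608)/(-38054) = ((-4883 + sqrt(156))*26909 - 21608)*(-1/38054) = ((-4883 + 2*sqrt(39))*26909 - 21608)*(-1/38054) = ((-131396647 + 53818*sqrt(39)) - 21608)*(-1/38054) = (-131418255 + 53818*sqrt(39))*(-1/38054) = 131418255/38054 - 26909*sqrt(39)/19027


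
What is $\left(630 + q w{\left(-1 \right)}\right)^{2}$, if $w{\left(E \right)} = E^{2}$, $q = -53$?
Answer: $332929$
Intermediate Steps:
$\left(630 + q w{\left(-1 \right)}\right)^{2} = \left(630 - 53 \left(-1\right)^{2}\right)^{2} = \left(630 - 53\right)^{2} = 577^{2} = 332929$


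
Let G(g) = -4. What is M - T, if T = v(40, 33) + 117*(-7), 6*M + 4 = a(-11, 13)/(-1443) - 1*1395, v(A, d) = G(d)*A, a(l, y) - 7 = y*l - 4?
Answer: 6457565/8658 ≈ 745.85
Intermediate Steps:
a(l, y) = 3 + l*y (a(l, y) = 7 + (y*l - 4) = 7 + (l*y - 4) = 7 + (-4 + l*y) = 3 + l*y)
v(A, d) = -4*A
M = -2018617/8658 (M = -⅔ + ((3 - 11*13)/(-1443) - 1*1395)/6 = -⅔ + ((3 - 143)*(-1/1443) - 1395)/6 = -⅔ + (-140*(-1/1443) - 1395)/6 = -⅔ + (140/1443 - 1395)/6 = -⅔ + (⅙)*(-2012845/1443) = -⅔ - 2012845/8658 = -2018617/8658 ≈ -233.15)
T = -979 (T = -4*40 + 117*(-7) = -160 - 819 = -979)
M - T = -2018617/8658 - 1*(-979) = -2018617/8658 + 979 = 6457565/8658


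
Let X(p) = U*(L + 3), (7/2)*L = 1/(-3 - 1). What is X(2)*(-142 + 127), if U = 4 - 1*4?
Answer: 0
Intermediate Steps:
U = 0 (U = 4 - 4 = 0)
L = -1/14 (L = 2/(7*(-3 - 1)) = (2/7)/(-4) = (2/7)*(-¼) = -1/14 ≈ -0.071429)
X(p) = 0 (X(p) = 0*(-1/14 + 3) = 0*(41/14) = 0)
X(2)*(-142 + 127) = 0*(-142 + 127) = 0*(-15) = 0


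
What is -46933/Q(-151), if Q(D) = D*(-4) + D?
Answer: -46933/453 ≈ -103.60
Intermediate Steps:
Q(D) = -3*D (Q(D) = -4*D + D = -3*D)
-46933/Q(-151) = -46933/((-3*(-151))) = -46933/453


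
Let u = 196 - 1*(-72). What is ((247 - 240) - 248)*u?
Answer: -64588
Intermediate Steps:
u = 268 (u = 196 + 72 = 268)
((247 - 240) - 248)*u = ((247 - 240) - 248)*268 = (7 - 248)*268 = -241*268 = -64588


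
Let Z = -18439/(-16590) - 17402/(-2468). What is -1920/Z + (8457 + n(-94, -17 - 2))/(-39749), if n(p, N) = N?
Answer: -390949582656302/1660547426921 ≈ -235.43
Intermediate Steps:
Z = 41775829/5118015 (Z = -18439*(-1/16590) - 17402*(-1/2468) = 18439/16590 + 8701/1234 = 41775829/5118015 ≈ 8.1625)
-1920/Z + (8457 + n(-94, -17 - 2))/(-39749) = -1920/41775829/5118015 + (8457 + (-17 - 2))/(-39749) = -1920*5118015/41775829 + (8457 - 19)*(-1/39749) = -9826588800/41775829 + 8438*(-1/39749) = -9826588800/41775829 - 8438/39749 = -390949582656302/1660547426921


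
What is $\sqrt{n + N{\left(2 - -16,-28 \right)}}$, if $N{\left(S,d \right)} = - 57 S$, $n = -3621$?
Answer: $i \sqrt{4647} \approx 68.169 i$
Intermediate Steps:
$\sqrt{n + N{\left(2 - -16,-28 \right)}} = \sqrt{-3621 - 57 \left(2 - -16\right)} = \sqrt{-3621 - 57 \left(2 + 16\right)} = \sqrt{-3621 - 1026} = \sqrt{-4647} = i \sqrt{4647}$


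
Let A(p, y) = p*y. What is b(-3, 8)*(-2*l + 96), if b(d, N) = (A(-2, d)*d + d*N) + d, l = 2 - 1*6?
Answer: -4680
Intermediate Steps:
l = -4 (l = 2 - 6 = -4)
b(d, N) = d - 2*d**2 + N*d (b(d, N) = ((-2*d)*d + d*N) + d = (-2*d**2 + N*d) + d = d - 2*d**2 + N*d)
b(-3, 8)*(-2*l + 96) = (-3*(1 + 8 - 2*(-3)))*(-2*(-4) + 96) = (-3*(1 + 8 + 6))*(8 + 96) = -3*15*104 = -45*104 = -4680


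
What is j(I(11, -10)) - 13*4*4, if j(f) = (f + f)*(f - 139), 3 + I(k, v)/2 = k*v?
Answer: 164772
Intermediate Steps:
I(k, v) = -6 + 2*k*v (I(k, v) = -6 + 2*(k*v) = -6 + 2*k*v)
j(f) = 2*f*(-139 + f) (j(f) = (2*f)*(-139 + f) = 2*f*(-139 + f))
j(I(11, -10)) - 13*4*4 = 2*(-6 + 2*11*(-10))*(-139 + (-6 + 2*11*(-10))) - 13*4*4 = 2*(-6 - 220)*(-139 + (-6 - 220)) - 52*4 = 2*(-226)*(-139 - 226) - 208 = 2*(-226)*(-365) - 208 = 164980 - 208 = 164772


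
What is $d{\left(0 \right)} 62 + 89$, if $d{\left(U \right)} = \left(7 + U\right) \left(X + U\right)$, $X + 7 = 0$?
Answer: $-2949$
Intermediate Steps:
$X = -7$ ($X = -7 + 0 = -7$)
$d{\left(U \right)} = \left(-7 + U\right) \left(7 + U\right)$ ($d{\left(U \right)} = \left(7 + U\right) \left(-7 + U\right) = \left(-7 + U\right) \left(7 + U\right)$)
$d{\left(0 \right)} 62 + 89 = \left(-49 + 0^{2}\right) 62 + 89 = \left(-49 + 0\right) 62 + 89 = \left(-49\right) 62 + 89 = -3038 + 89 = -2949$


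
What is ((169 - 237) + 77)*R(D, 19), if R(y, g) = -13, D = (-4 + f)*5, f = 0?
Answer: -117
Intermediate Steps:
D = -20 (D = (-4 + 0)*5 = -4*5 = -20)
((169 - 237) + 77)*R(D, 19) = ((169 - 237) + 77)*(-13) = (-68 + 77)*(-13) = 9*(-13) = -117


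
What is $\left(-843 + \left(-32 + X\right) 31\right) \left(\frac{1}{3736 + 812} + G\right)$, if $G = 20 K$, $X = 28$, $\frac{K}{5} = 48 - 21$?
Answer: $- \frac{11874374167}{4548} \approx -2.6109 \cdot 10^{6}$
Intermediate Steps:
$K = 135$ ($K = 5 \left(48 - 21\right) = 5 \cdot 27 = 135$)
$G = 2700$ ($G = 20 \cdot 135 = 2700$)
$\left(-843 + \left(-32 + X\right) 31\right) \left(\frac{1}{3736 + 812} + G\right) = \left(-843 + \left(-32 + 28\right) 31\right) \left(\frac{1}{3736 + 812} + 2700\right) = \left(-843 - 124\right) \left(\frac{1}{4548} + 2700\right) = \left(-967\right) \frac{12279601}{4548} = - \frac{11874374167}{4548}$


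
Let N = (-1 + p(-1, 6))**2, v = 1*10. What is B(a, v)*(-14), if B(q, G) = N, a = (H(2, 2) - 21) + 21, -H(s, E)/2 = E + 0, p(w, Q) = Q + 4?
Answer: -1134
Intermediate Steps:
p(w, Q) = 4 + Q
H(s, E) = -2*E (H(s, E) = -2*(E + 0) = -2*E)
a = -4 (a = (-2*2 - 21) + 21 = (-4 - 21) + 21 = -25 + 21 = -4)
v = 10
N = 81 (N = (-1 + (4 + 6))**2 = (-1 + 10)**2 = 9**2 = 81)
B(q, G) = 81
B(a, v)*(-14) = 81*(-14) = -1134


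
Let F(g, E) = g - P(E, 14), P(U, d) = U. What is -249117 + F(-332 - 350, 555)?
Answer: -250354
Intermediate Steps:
F(g, E) = g - E
-249117 + F(-332 - 350, 555) = -249117 + ((-332 - 350) - 1*555) = -249117 + (-682 - 555) = -249117 - 1237 = -250354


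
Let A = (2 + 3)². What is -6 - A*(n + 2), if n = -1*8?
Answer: 144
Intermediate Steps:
A = 25 (A = 5² = 25)
n = -8
-6 - A*(n + 2) = -6 - 25*(-8 + 2) = -6 - 25*(-6) = -6 - 1*(-150) = -6 + 150 = 144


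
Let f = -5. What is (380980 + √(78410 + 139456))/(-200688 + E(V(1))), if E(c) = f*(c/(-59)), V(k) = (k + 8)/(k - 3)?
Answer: -44955640/23681229 - 118*√217866/23681229 ≈ -1.9007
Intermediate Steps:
V(k) = (8 + k)/(-3 + k)
E(c) = 5*c/59 (E(c) = -5*c/(-59) = -5*c*(-1)/59 = -(-5)*c/59 = 5*c/59)
(380980 + √(78410 + 139456))/(-200688 + E(V(1))) = (380980 + √(78410 + 139456))/(-200688 + 5*((8 + 1)/(-3 + 1))/59) = (380980 + √217866)/(-200688 + 5*(9/(-2))/59) = (380980 + √217866)/(-200688 + 5*(-½*9)/59) = (380980 + √217866)/(-200688 + (5/59)*(-9/2)) = (380980 + √217866)/(-200688 - 45/118) = (380980 + √217866)/(-23681229/118) = (380980 + √217866)*(-118/23681229) = -44955640/23681229 - 118*√217866/23681229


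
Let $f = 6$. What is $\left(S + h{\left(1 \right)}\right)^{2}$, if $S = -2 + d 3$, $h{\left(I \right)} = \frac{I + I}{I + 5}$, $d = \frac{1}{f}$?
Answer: $\frac{49}{36} \approx 1.3611$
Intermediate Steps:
$d = \frac{1}{6} \approx 0.16667$
$h{\left(I \right)} = \frac{2 I}{5 + I}$
$S = - \frac{3}{2}$ ($S = -2 + \frac{1}{6} \cdot 3 = -2 + \frac{1}{2} = - \frac{3}{2} \approx -1.5$)
$\left(S + h{\left(1 \right)}\right)^{2} = \left(- \frac{3}{2} + 2 \cdot 1 \frac{1}{5 + 1}\right)^{2} = \left(- \frac{3}{2} + 2 \cdot 1 \cdot \frac{1}{6}\right)^{2} = \left(- \frac{3}{2} + \frac{1}{3}\right)^{2} = \left(- \frac{7}{6}\right)^{2} = \frac{49}{36}$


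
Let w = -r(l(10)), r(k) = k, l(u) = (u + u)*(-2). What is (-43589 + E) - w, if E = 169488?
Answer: 125859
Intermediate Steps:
l(u) = -4*u (l(u) = (2*u)*(-2) = -4*u)
w = 40 (w = -(-4)*10 = -1*(-40) = 40)
(-43589 + E) - w = (-43589 + 169488) - 1*40 = 125899 - 40 = 125859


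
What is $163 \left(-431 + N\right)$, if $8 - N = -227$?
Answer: $-31948$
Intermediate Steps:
$N = 235$ ($N = 8 - -227 = 8 + 227 = 235$)
$163 \left(-431 + N\right) = 163 \left(-431 + 235\right) = 163 \left(-196\right) = -31948$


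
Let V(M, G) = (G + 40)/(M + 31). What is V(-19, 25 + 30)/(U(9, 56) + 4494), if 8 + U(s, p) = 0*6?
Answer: 95/53832 ≈ 0.0017648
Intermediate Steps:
U(s, p) = -8 (U(s, p) = -8 + 0*6 = -8 + 0 = -8)
V(M, G) = (40 + G)/(31 + M)
V(-19, 25 + 30)/(U(9, 56) + 4494) = ((40 + (25 + 30))/(31 - 19))/(-8 + 4494) = ((40 + 55)/12)/4486 = ((1/12)*95)*(1/4486) = (95/12)*(1/4486) = 95/53832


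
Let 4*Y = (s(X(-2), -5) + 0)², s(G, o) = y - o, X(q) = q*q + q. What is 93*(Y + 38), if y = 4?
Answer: 21669/4 ≈ 5417.3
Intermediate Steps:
X(q) = q + q² (X(q) = q² + q = q + q²)
s(G, o) = 4 - o
Y = 81/4 (Y = ((4 - 1*(-5)) + 0)²/4 = ((4 + 5) + 0)²/4 = (9 + 0)²/4 = (¼)*9² = (¼)*81 = 81/4 ≈ 20.250)
93*(Y + 38) = 93*(81/4 + 38) = 93*(233/4) = 21669/4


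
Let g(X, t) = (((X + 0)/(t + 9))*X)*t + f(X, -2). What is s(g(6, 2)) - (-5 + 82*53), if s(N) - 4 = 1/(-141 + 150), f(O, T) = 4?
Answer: -39032/9 ≈ -4336.9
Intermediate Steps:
g(X, t) = 4 + t*X²/(9 + t) (g(X, t) = (((X + 0)/(t + 9))*X)*t + 4 = ((X/(9 + t))*X)*t + 4 = (X²/(9 + t))*t + 4 = t*X²/(9 + t) + 4 = 4 + t*X²/(9 + t))
s(N) = 37/9 (s(N) = 4 + 1/(-141 + 150) = 4 + 1/9 = 4 + ⅑ = 37/9)
s(g(6, 2)) - (-5 + 82*53) = 37/9 - (-5 + 82*53) = 37/9 - (-5 + 4346) = 37/9 - 1*4341 = 37/9 - 4341 = -39032/9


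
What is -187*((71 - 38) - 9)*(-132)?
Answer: 592416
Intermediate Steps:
-187*((71 - 38) - 9)*(-132) = -187*(33 - 9)*(-132) = -187*24*(-132) = -4488*(-132) = 592416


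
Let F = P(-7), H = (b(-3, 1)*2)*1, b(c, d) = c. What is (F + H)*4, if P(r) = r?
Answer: -52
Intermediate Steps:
H = -6 (H = -3*2*1 = -6*1 = -6)
F = -7
(F + H)*4 = (-7 - 6)*4 = -13*4 = -52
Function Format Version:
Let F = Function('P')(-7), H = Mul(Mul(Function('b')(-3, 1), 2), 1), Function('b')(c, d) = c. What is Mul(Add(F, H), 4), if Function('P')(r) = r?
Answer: -52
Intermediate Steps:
H = -6 (H = Mul(Mul(-3, 2), 1) = Mul(-6, 1) = -6)
F = -7
Mul(Add(F, H), 4) = Mul(Add(-7, -6), 4) = Mul(-13, 4) = -52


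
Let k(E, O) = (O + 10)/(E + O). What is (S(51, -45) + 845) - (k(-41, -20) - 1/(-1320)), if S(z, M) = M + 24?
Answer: 66335219/80520 ≈ 823.83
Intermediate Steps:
S(z, M) = 24 + M
k(E, O) = (10 + O)/(E + O)
(S(51, -45) + 845) - (k(-41, -20) - 1/(-1320)) = ((24 - 45) + 845) - ((10 - 20)/(-41 - 20) - 1/(-1320)) = (-21 + 845) - (-10/(-61) - 1*(-1/1320)) = 824 - (-1/61*(-10) + 1/1320) = 824 - (10/61 + 1/1320) = 824 - 1*13261/80520 = 824 - 13261/80520 = 66335219/80520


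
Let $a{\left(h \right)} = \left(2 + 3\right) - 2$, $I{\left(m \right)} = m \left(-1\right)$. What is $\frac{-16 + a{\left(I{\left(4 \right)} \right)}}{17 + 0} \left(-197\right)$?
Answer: $\frac{2561}{17} \approx 150.65$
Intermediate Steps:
$I{\left(m \right)} = - m$
$a{\left(h \right)} = 3$ ($a{\left(h \right)} = 5 - 2 = 3$)
$\frac{-16 + a{\left(I{\left(4 \right)} \right)}}{17 + 0} \left(-197\right) = \frac{-16 + 3}{17 + 0} \left(-197\right) = - \frac{13}{17} \left(-197\right) = \left(-13\right) \frac{1}{17} \left(-197\right) = \left(- \frac{13}{17}\right) \left(-197\right) = \frac{2561}{17}$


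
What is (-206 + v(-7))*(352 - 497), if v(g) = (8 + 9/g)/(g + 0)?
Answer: 1470445/49 ≈ 30009.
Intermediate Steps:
v(g) = (8 + 9/g)/g
(-206 + v(-7))*(352 - 497) = (-206 + (9 + 8*(-7))/(-7)²)*(352 - 497) = (-206 + (9 - 56)/49)*(-145) = (-206 + (1/49)*(-47))*(-145) = (-206 - 47/49)*(-145) = -10141/49*(-145) = 1470445/49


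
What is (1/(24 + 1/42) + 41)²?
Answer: 1714870921/1018081 ≈ 1684.4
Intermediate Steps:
(1/(24 + 1/42) + 41)² = (1/(1009/42) + 41)² = (42/1009 + 41)² = (41411/1009)² = 1714870921/1018081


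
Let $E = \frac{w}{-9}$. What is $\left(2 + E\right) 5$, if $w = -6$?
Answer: $\frac{40}{3} \approx 13.333$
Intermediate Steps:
$E = \frac{2}{3}$ ($E = - \frac{6}{-9} = \left(-6\right) \left(- \frac{1}{9}\right) = \frac{2}{3} \approx 0.66667$)
$\left(2 + E\right) 5 = \left(2 + \frac{2}{3}\right) 5 = \frac{8}{3} \cdot 5 = \frac{40}{3}$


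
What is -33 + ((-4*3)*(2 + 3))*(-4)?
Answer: 207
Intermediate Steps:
-33 + ((-4*3)*(2 + 3))*(-4) = -33 - 12*5*(-4) = -33 - 60*(-4) = -33 + 240 = 207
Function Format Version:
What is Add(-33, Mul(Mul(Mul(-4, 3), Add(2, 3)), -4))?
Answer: 207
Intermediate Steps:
Add(-33, Mul(Mul(Mul(-4, 3), Add(2, 3)), -4)) = Add(-33, Mul(Mul(-12, 5), -4)) = Add(-33, Mul(-60, -4)) = Add(-33, 240) = 207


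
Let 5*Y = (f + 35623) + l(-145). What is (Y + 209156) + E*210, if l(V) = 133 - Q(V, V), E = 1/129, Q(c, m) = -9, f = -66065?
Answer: 8733198/43 ≈ 2.0310e+5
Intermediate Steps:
E = 1/129 ≈ 0.0077519
l(V) = 142 (l(V) = 133 - 1*(-9) = 133 + 9 = 142)
Y = -6060 (Y = ((-66065 + 35623) + 142)/5 = (-30442 + 142)/5 = (1/5)*(-30300) = -6060)
(Y + 209156) + E*210 = (-6060 + 209156) + (1/129)*210 = 203096 + 70/43 = 8733198/43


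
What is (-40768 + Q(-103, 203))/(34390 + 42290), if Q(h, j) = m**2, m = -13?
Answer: -4511/8520 ≈ -0.52946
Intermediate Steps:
Q(h, j) = 169 (Q(h, j) = (-13)**2 = 169)
(-40768 + Q(-103, 203))/(34390 + 42290) = (-40768 + 169)/(34390 + 42290) = -40599/76680 = -40599*1/76680 = -4511/8520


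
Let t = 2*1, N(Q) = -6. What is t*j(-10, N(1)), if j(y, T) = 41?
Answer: 82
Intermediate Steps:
t = 2
t*j(-10, N(1)) = 2*41 = 82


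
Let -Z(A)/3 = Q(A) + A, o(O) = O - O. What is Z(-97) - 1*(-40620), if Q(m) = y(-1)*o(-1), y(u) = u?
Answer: 40911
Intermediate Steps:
o(O) = 0
Q(m) = 0 (Q(m) = -1*0 = 0)
Z(A) = -3*A (Z(A) = -3*(0 + A) = -3*A)
Z(-97) - 1*(-40620) = -3*(-97) - 1*(-40620) = 291 + 40620 = 40911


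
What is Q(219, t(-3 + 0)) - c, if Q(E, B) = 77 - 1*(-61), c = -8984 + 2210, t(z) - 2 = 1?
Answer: 6912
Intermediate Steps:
t(z) = 3 (t(z) = 2 + 1 = 3)
c = -6774
Q(E, B) = 138 (Q(E, B) = 77 + 61 = 138)
Q(219, t(-3 + 0)) - c = 138 - 1*(-6774) = 138 + 6774 = 6912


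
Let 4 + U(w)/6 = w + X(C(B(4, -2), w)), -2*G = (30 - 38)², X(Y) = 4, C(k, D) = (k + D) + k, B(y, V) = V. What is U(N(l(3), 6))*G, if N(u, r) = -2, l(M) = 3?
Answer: 384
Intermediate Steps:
C(k, D) = D + 2*k (C(k, D) = (D + k) + k = D + 2*k)
G = -32 (G = -(30 - 38)²/2 = -½*(-8)² = -½*64 = -32)
U(w) = 6*w (U(w) = -24 + 6*(w + 4) = -24 + 6*(4 + w) = -24 + (24 + 6*w) = 6*w)
U(N(l(3), 6))*G = (6*(-2))*(-32) = -12*(-32) = 384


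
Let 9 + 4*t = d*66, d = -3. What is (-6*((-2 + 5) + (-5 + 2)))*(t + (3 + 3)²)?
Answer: 0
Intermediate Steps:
t = -207/4 (t = -9/4 + (-3*66)/4 = -9/4 + (¼)*(-198) = -9/4 - 99/2 = -207/4 ≈ -51.750)
(-6*((-2 + 5) + (-5 + 2)))*(t + (3 + 3)²) = (-6*((-2 + 5) + (-5 + 2)))*(-207/4 + (3 + 3)²) = (-6*(3 - 3))*(-207/4 + 6²) = (-6*0)*(-207/4 + 36) = 0*(-63/4) = 0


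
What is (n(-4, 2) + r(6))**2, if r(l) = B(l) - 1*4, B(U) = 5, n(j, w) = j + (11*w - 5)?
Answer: 196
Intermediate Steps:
n(j, w) = -5 + j + 11*w (n(j, w) = j + (-5 + 11*w) = -5 + j + 11*w)
r(l) = 1 (r(l) = 5 - 1*4 = 5 - 4 = 1)
(n(-4, 2) + r(6))**2 = ((-5 - 4 + 11*2) + 1)**2 = ((-5 - 4 + 22) + 1)**2 = (13 + 1)**2 = 14**2 = 196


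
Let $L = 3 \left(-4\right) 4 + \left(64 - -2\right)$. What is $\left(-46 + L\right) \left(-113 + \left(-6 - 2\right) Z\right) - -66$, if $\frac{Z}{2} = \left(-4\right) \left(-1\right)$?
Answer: $5022$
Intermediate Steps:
$Z = 8$ ($Z = 2 \left(\left(-4\right) \left(-1\right)\right) = 2 \cdot 4 = 8$)
$L = 18$ ($L = \left(-12\right) 4 + \left(64 + 2\right) = -48 + 66 = 18$)
$\left(-46 + L\right) \left(-113 + \left(-6 - 2\right) Z\right) - -66 = \left(-46 + 18\right) \left(-113 + \left(-6 - 2\right) 8\right) - -66 = - 28 \left(-113 - 64\right) + 66 = \left(-28\right) \left(-177\right) + 66 = 4956 + 66 = 5022$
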